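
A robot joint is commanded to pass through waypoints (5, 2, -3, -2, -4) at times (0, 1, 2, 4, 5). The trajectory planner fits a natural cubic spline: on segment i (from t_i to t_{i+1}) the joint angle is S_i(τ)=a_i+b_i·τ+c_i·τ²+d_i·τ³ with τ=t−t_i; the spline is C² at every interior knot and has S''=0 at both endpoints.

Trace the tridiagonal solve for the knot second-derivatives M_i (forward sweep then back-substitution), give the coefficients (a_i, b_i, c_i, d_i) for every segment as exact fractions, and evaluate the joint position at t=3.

  seg 0: a=5 b=-132/61 c=0 d=-51/61
  seg 1: a=2 b=-285/61 c=-153/61 d=133/61
  seg 2: a=-3 b=-192/61 c=246/61 d=-539/488
  seg 3: a=-2 b=-33/122 c=-633/244 d=211/244
S(3) = -1571/488

Δ: Δ0=-3, Δ1=-5, Δ2=1/2, Δ3=-2
row 1: diag=4, rhs=-12; c'=1/4, d'=-3
row 2: denom=6−1·1/4=23/4; d'=(33−1·-3)/(23/4)=144/23
row 3: denom=6−2·8/23=122/23; d'=(-15−2·144/23)/(122/23)=-633/122
back: M3=-633/122
back: M2=144/23−8/23·-633/122=492/61
back: M1=-3−1/4·492/61=-306/61
M: M0=0, M1=-306/61, M2=492/61, M3=-633/122, M4=0
seg 0: a=5, c=M0/2=0, d=(M1−M0)/(6·1)=-51/61, b=Δ0−h0·(2M0+M1)/6=-132/61
seg 1: a=2, c=M1/2=-153/61, d=(M2−M1)/(6·1)=133/61, b=Δ1−h1·(2M1+M2)/6=-285/61
seg 2: a=-3, c=M2/2=246/61, d=(M3−M2)/(6·2)=-539/488, b=Δ2−h2·(2M2+M3)/6=-192/61
seg 3: a=-2, c=M3/2=-633/244, d=(M4−M3)/(6·1)=211/244, b=Δ3−h3·(2M3+M4)/6=-33/122
t_q=3 → seg 2, τ=1; S=-3+-192/61·τ+246/61·τ²+-539/488·τ³=-1571/488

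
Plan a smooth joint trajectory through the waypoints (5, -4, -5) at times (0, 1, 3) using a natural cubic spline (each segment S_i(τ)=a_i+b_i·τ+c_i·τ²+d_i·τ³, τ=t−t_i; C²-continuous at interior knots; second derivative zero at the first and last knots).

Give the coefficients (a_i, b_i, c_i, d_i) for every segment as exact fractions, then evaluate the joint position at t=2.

Δ: Δ0=-9, Δ1=-1/2
row 1: diag=6, rhs=51; c'=1/3, d'=17/2
back: M1=17/2
M: M0=0, M1=17/2, M2=0
seg 0: a=5, c=M0/2=0, d=(M1−M0)/(6·1)=17/12, b=Δ0−h0·(2M0+M1)/6=-125/12
seg 1: a=-4, c=M1/2=17/4, d=(M2−M1)/(6·2)=-17/24, b=Δ1−h1·(2M1+M2)/6=-37/6
t_q=2 → seg 1, τ=1; S=-4+-37/6·τ+17/4·τ²+-17/24·τ³=-53/8

  seg 0: a=5 b=-125/12 c=0 d=17/12
  seg 1: a=-4 b=-37/6 c=17/4 d=-17/24
S(2) = -53/8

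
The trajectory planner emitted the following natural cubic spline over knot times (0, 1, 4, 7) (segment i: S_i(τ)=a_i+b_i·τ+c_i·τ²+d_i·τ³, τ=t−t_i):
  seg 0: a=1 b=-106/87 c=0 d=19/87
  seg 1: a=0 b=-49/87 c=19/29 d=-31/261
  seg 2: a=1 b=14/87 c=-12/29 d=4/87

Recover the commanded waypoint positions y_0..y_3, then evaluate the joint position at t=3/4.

y_0 = S_0(0) = a_0 = 1
y_1 = S_1(0) = a_1 = 0
y_2 = S_2(0) = a_2 = 1
y_3 = S_2(3) = -1
t_q=3/4 is in segment 0 (τ=3/4); S_0(τ)=331/1856

y_0=1 y_1=0 y_2=1 y_3=-1
S(3/4) = 331/1856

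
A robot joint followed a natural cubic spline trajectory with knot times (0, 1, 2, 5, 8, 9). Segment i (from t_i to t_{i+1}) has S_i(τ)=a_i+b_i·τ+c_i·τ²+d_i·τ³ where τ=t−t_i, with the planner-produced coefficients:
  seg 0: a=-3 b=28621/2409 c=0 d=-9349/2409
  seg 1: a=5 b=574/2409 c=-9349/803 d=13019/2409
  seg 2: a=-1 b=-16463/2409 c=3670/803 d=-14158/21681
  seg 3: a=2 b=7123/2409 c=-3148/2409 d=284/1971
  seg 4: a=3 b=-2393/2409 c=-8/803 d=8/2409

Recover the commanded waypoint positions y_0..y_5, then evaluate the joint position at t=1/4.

y_0 = S_0(0) = a_0 = -3
y_1 = S_1(0) = a_1 = 5
y_2 = S_2(0) = a_2 = -1
y_3 = S_3(0) = a_3 = 2
y_4 = S_4(0) = a_4 = 3
y_5 = S_4(1) = 2
t_q=1/4 is in segment 0 (τ=1/4); S_0(τ)=-4647/51392

y_0=-3 y_1=5 y_2=-1 y_3=2 y_4=3 y_5=2
S(1/4) = -4647/51392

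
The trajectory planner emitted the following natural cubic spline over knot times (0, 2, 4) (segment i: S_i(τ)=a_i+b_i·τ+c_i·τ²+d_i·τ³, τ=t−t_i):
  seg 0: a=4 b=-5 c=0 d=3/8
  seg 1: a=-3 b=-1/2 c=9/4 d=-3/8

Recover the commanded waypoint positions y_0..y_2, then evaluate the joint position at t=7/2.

y_0 = S_0(0) = a_0 = 4
y_1 = S_1(0) = a_1 = -3
y_2 = S_1(2) = 2
t_q=7/2 is in segment 1 (τ=3/2); S_1(τ)=3/64

y_0=4 y_1=-3 y_2=2
S(7/2) = 3/64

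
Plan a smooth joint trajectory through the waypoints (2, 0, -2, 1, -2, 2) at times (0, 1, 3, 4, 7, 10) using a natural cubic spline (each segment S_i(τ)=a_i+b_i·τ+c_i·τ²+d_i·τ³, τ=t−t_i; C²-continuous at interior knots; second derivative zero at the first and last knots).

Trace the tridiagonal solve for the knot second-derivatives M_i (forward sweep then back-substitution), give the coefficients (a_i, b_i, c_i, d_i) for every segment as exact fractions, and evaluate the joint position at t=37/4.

  seg 0: a=2 b=-641/339 c=0 d=-37/339
  seg 1: a=0 b=-752/339 c=-37/113 d=635/1356
  seg 2: a=-2 b=709/339 c=561/226 d=-1067/678
  seg 3: a=1 b=1583/678 c=-253/113 d=2293/6102
  seg 4: a=-2 b=-323/339 c=775/678 d=-775/6102
S(37/4) = 2839/14464

Δ: Δ0=-2, Δ1=-1, Δ2=3, Δ3=-1, Δ4=4/3
row 1: diag=6, rhs=6; c'=1/3, d'=1
row 2: denom=6−2·1/3=16/3; d'=(24−2·1)/(16/3)=33/8
row 3: denom=8−1·3/16=125/16; d'=(-24−1·33/8)/(125/16)=-18/5
row 4: denom=12−3·48/125=1356/125; d'=(14−3·-18/5)/(1356/125)=775/339
back: M4=775/339
back: M3=-18/5−48/125·775/339=-506/113
back: M2=33/8−3/16·-506/113=561/113
back: M1=1−1/3·561/113=-74/113
M: M0=0, M1=-74/113, M2=561/113, M3=-506/113, M4=775/339, M5=0
seg 0: a=2, c=M0/2=0, d=(M1−M0)/(6·1)=-37/339, b=Δ0−h0·(2M0+M1)/6=-641/339
seg 1: a=0, c=M1/2=-37/113, d=(M2−M1)/(6·2)=635/1356, b=Δ1−h1·(2M1+M2)/6=-752/339
seg 2: a=-2, c=M2/2=561/226, d=(M3−M2)/(6·1)=-1067/678, b=Δ2−h2·(2M2+M3)/6=709/339
seg 3: a=1, c=M3/2=-253/113, d=(M4−M3)/(6·3)=2293/6102, b=Δ3−h3·(2M3+M4)/6=1583/678
seg 4: a=-2, c=M4/2=775/678, d=(M5−M4)/(6·3)=-775/6102, b=Δ4−h4·(2M4+M5)/6=-323/339
t_q=37/4 → seg 4, τ=9/4; S=-2+-323/339·τ+775/678·τ²+-775/6102·τ³=2839/14464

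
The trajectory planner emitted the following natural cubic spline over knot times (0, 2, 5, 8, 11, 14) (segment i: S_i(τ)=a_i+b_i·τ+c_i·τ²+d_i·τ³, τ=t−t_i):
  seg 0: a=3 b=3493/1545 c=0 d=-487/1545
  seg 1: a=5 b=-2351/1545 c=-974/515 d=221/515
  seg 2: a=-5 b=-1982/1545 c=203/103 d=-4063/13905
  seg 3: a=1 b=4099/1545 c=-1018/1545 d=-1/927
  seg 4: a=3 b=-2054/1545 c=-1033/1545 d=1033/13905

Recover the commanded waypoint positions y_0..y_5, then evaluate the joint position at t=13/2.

y_0 = S_0(0) = a_0 = 3
y_1 = S_1(0) = a_1 = 5
y_2 = S_2(0) = a_2 = -5
y_3 = S_3(0) = a_3 = 1
y_4 = S_4(0) = a_4 = 3
y_5 = S_4(3) = -5
t_q=13/2 is in segment 2 (τ=3/2); S_2(τ)=-14321/4120

y_0=3 y_1=5 y_2=-5 y_3=1 y_4=3 y_5=-5
S(13/2) = -14321/4120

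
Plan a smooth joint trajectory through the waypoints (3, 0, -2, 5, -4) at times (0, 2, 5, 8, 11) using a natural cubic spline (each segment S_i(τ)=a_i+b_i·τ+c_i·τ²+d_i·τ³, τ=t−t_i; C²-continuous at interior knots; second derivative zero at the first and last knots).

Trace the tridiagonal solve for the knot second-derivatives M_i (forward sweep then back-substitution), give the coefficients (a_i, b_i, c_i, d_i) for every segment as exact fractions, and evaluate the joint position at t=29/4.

Δ: Δ0=-3/2, Δ1=-2/3, Δ2=7/3, Δ3=-3
row 1: diag=10, rhs=5; c'=3/10, d'=1/2
row 2: denom=12−3·3/10=111/10; d'=(18−3·1/2)/(111/10)=55/37
row 3: denom=12−3·10/37=414/37; d'=(-32−3·55/37)/(414/37)=-1349/414
back: M3=-1349/414
back: M2=55/37−10/37·-1349/414=490/207
back: M1=1/2−3/10·490/207=-29/138
M: M0=0, M1=-29/138, M2=490/207, M3=-1349/414, M4=0
seg 0: a=3, c=M0/2=0, d=(M1−M0)/(6·2)=-29/1656, b=Δ0−h0·(2M0+M1)/6=-296/207
seg 1: a=0, c=M1/2=-29/276, d=(M2−M1)/(6·3)=1067/7452, b=Δ1−h1·(2M1+M2)/6=-679/414
seg 2: a=-2, c=M2/2=245/207, d=(M3−M2)/(6·3)=-2329/7452, b=Δ2−h2·(2M2+M3)/6=1321/828
seg 3: a=5, c=M3/2=-1349/828, d=(M4−M3)/(6·3)=1349/7452, b=Δ3−h3·(2M3+M4)/6=107/414
t_q=29/4 → seg 2, τ=9/4; S=-2+1321/828·τ+245/207·τ²+-2329/7452·τ³=23679/5888

  seg 0: a=3 b=-296/207 c=0 d=-29/1656
  seg 1: a=0 b=-679/414 c=-29/276 d=1067/7452
  seg 2: a=-2 b=1321/828 c=245/207 d=-2329/7452
  seg 3: a=5 b=107/414 c=-1349/828 d=1349/7452
S(29/4) = 23679/5888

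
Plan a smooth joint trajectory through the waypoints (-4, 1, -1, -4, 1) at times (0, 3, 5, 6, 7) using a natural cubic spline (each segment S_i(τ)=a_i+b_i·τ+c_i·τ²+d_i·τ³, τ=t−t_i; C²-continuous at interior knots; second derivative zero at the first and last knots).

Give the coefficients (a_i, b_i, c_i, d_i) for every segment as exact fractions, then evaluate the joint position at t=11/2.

  seg 0: a=-4 b=667/321 c=0 d=-44/963
  seg 1: a=1 b=271/321 c=-44/107 d=-82/321
  seg 2: a=-1 b=-1241/321 c=-208/107 d=902/321
  seg 3: a=-4 b=217/321 c=694/107 d=-694/321
S(11/2) = -1313/428

Δ: Δ0=5/3, Δ1=-1, Δ2=-3, Δ3=5
row 1: diag=10, rhs=-16; c'=1/5, d'=-8/5
row 2: denom=6−2·1/5=28/5; d'=(-12−2·-8/5)/(28/5)=-11/7
row 3: denom=4−1·5/28=107/28; d'=(48−1·-11/7)/(107/28)=1388/107
back: M3=1388/107
back: M2=-11/7−5/28·1388/107=-416/107
back: M1=-8/5−1/5·-416/107=-88/107
M: M0=0, M1=-88/107, M2=-416/107, M3=1388/107, M4=0
seg 0: a=-4, c=M0/2=0, d=(M1−M0)/(6·3)=-44/963, b=Δ0−h0·(2M0+M1)/6=667/321
seg 1: a=1, c=M1/2=-44/107, d=(M2−M1)/(6·2)=-82/321, b=Δ1−h1·(2M1+M2)/6=271/321
seg 2: a=-1, c=M2/2=-208/107, d=(M3−M2)/(6·1)=902/321, b=Δ2−h2·(2M2+M3)/6=-1241/321
seg 3: a=-4, c=M3/2=694/107, d=(M4−M3)/(6·1)=-694/321, b=Δ3−h3·(2M3+M4)/6=217/321
t_q=11/2 → seg 2, τ=1/2; S=-1+-1241/321·τ+-208/107·τ²+902/321·τ³=-1313/428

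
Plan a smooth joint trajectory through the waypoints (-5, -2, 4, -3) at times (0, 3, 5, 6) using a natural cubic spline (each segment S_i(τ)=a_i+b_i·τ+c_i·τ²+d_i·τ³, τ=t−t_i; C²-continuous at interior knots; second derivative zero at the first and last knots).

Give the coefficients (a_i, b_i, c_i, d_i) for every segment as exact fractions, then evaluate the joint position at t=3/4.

  seg 0: a=-5 b=-5/7 c=0 d=4/21
  seg 1: a=-2 b=31/7 c=12/7 d=-17/14
  seg 2: a=4 b=-23/7 c=-39/7 d=13/7
S(3/4) = -611/112

Δ: Δ0=1, Δ1=3, Δ2=-7
row 1: diag=10, rhs=12; c'=1/5, d'=6/5
row 2: denom=6−2·1/5=28/5; d'=(-60−2·6/5)/(28/5)=-78/7
back: M2=-78/7
back: M1=6/5−1/5·-78/7=24/7
M: M0=0, M1=24/7, M2=-78/7, M3=0
seg 0: a=-5, c=M0/2=0, d=(M1−M0)/(6·3)=4/21, b=Δ0−h0·(2M0+M1)/6=-5/7
seg 1: a=-2, c=M1/2=12/7, d=(M2−M1)/(6·2)=-17/14, b=Δ1−h1·(2M1+M2)/6=31/7
seg 2: a=4, c=M2/2=-39/7, d=(M3−M2)/(6·1)=13/7, b=Δ2−h2·(2M2+M3)/6=-23/7
t_q=3/4 → seg 0, τ=3/4; S=-5+-5/7·τ+0·τ²+4/21·τ³=-611/112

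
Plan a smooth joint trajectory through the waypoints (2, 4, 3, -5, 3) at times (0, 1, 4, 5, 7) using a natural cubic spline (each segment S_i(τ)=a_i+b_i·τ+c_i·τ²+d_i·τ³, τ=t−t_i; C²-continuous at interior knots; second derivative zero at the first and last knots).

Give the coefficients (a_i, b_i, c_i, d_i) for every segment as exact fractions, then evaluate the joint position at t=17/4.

  seg 0: a=2 b=1739/966 c=0 d=193/966
  seg 1: a=4 b=1159/483 c=193/322 d=-1459/2898
  seg 2: a=3 b=-7339/966 c=-633/161 d=487/138
  seg 3: a=-5 b=-2354/483 c=2143/322 d=-2143/1932
S(17/4) = 18755/20608

Δ: Δ0=2, Δ1=-1/3, Δ2=-8, Δ3=4
row 1: diag=8, rhs=-14; c'=3/8, d'=-7/4
row 2: denom=8−3·3/8=55/8; d'=(-46−3·-7/4)/(55/8)=-326/55
row 3: denom=6−1·8/55=322/55; d'=(72−1·-326/55)/(322/55)=2143/161
back: M3=2143/161
back: M2=-326/55−8/55·2143/161=-1266/161
back: M1=-7/4−3/8·-1266/161=193/161
M: M0=0, M1=193/161, M2=-1266/161, M3=2143/161, M4=0
seg 0: a=2, c=M0/2=0, d=(M1−M0)/(6·1)=193/966, b=Δ0−h0·(2M0+M1)/6=1739/966
seg 1: a=4, c=M1/2=193/322, d=(M2−M1)/(6·3)=-1459/2898, b=Δ1−h1·(2M1+M2)/6=1159/483
seg 2: a=3, c=M2/2=-633/161, d=(M3−M2)/(6·1)=487/138, b=Δ2−h2·(2M2+M3)/6=-7339/966
seg 3: a=-5, c=M3/2=2143/322, d=(M4−M3)/(6·2)=-2143/1932, b=Δ3−h3·(2M3+M4)/6=-2354/483
t_q=17/4 → seg 2, τ=1/4; S=3+-7339/966·τ+-633/161·τ²+487/138·τ³=18755/20608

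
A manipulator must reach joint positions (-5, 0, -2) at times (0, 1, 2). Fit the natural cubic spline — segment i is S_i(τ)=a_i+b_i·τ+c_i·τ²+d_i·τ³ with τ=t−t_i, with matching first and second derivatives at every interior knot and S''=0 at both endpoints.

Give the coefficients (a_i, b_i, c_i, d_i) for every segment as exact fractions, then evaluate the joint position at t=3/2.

  seg 0: a=-5 b=27/4 c=0 d=-7/4
  seg 1: a=0 b=3/2 c=-21/4 d=7/4
S(3/2) = -11/32

Δ: Δ0=5, Δ1=-2
row 1: diag=4, rhs=-42; c'=1/4, d'=-21/2
back: M1=-21/2
M: M0=0, M1=-21/2, M2=0
seg 0: a=-5, c=M0/2=0, d=(M1−M0)/(6·1)=-7/4, b=Δ0−h0·(2M0+M1)/6=27/4
seg 1: a=0, c=M1/2=-21/4, d=(M2−M1)/(6·1)=7/4, b=Δ1−h1·(2M1+M2)/6=3/2
t_q=3/2 → seg 1, τ=1/2; S=0+3/2·τ+-21/4·τ²+7/4·τ³=-11/32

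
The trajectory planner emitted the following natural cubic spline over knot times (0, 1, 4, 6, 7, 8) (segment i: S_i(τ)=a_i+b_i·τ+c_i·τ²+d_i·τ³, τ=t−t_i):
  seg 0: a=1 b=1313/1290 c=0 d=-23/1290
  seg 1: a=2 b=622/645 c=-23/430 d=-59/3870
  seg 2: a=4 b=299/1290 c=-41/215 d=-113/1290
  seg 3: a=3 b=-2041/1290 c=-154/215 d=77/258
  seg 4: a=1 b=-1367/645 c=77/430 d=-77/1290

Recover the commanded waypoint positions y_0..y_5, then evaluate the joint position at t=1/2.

y_0=1 y_1=2 y_2=4 y_3=3 y_4=1 y_5=-1
S(1/2) = 5183/3440

y_0 = S_0(0) = a_0 = 1
y_1 = S_1(0) = a_1 = 2
y_2 = S_2(0) = a_2 = 4
y_3 = S_3(0) = a_3 = 3
y_4 = S_4(0) = a_4 = 1
y_5 = S_4(1) = -1
t_q=1/2 is in segment 0 (τ=1/2); S_0(τ)=5183/3440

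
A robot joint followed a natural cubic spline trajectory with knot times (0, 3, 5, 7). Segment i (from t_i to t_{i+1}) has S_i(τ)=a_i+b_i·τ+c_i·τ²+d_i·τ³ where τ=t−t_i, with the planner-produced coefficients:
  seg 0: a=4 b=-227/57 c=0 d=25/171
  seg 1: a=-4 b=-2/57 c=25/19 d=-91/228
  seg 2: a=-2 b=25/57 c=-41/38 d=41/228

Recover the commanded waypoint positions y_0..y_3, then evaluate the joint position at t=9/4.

y_0=4 y_1=-4 y_2=-2 y_3=-4
S(9/4) = -4007/1216

y_0 = S_0(0) = a_0 = 4
y_1 = S_1(0) = a_1 = -4
y_2 = S_2(0) = a_2 = -2
y_3 = S_2(2) = -4
t_q=9/4 is in segment 0 (τ=9/4); S_0(τ)=-4007/1216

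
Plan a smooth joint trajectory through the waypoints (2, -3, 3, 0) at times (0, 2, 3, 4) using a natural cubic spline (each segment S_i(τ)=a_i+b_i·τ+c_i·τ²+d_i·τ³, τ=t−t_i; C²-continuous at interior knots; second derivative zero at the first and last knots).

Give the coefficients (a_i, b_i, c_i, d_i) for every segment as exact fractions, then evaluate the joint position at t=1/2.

Δ: Δ0=-5/2, Δ1=6, Δ2=-3
row 1: diag=6, rhs=51; c'=1/6, d'=17/2
row 2: denom=4−1·1/6=23/6; d'=(-54−1·17/2)/(23/6)=-375/23
back: M2=-375/23
back: M1=17/2−1/6·-375/23=258/23
M: M0=0, M1=258/23, M2=-375/23, M3=0
seg 0: a=2, c=M0/2=0, d=(M1−M0)/(6·2)=43/46, b=Δ0−h0·(2M0+M1)/6=-287/46
seg 1: a=-3, c=M1/2=129/23, d=(M2−M1)/(6·1)=-211/46, b=Δ1−h1·(2M1+M2)/6=229/46
seg 2: a=3, c=M2/2=-375/46, d=(M3−M2)/(6·1)=125/46, b=Δ2−h2·(2M2+M3)/6=56/23
t_q=1/2 → seg 0, τ=1/2; S=2+-287/46·τ+0·τ²+43/46·τ³=-369/368

  seg 0: a=2 b=-287/46 c=0 d=43/46
  seg 1: a=-3 b=229/46 c=129/23 d=-211/46
  seg 2: a=3 b=56/23 c=-375/46 d=125/46
S(1/2) = -369/368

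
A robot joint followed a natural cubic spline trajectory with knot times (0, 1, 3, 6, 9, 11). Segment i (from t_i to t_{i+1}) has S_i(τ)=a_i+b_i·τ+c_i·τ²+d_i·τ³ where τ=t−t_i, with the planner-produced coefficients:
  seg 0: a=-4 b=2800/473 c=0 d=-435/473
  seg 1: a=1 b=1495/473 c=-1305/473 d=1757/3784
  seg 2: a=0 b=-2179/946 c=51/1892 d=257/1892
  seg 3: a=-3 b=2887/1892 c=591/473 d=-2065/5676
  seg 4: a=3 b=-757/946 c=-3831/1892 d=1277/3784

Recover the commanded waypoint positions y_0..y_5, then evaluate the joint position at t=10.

y_0=-4 y_1=1 y_2=0 y_3=-3 y_4=3 y_5=-4
S(10) = 1939/3784

y_0 = S_0(0) = a_0 = -4
y_1 = S_1(0) = a_1 = 1
y_2 = S_2(0) = a_2 = 0
y_3 = S_3(0) = a_3 = -3
y_4 = S_4(0) = a_4 = 3
y_5 = S_4(2) = -4
t_q=10 is in segment 4 (τ=1); S_4(τ)=1939/3784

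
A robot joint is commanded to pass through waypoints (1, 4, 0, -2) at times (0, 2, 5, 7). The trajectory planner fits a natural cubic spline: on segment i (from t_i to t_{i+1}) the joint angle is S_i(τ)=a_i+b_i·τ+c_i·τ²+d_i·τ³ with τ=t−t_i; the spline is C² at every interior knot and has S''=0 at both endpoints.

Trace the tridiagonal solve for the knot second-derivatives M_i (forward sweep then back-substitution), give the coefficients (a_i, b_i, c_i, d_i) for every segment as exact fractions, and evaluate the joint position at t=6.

  seg 0: a=1 b=1171/546 c=0 d=-44/273
  seg 1: a=4 b=115/546 c=-88/91 d=19/126
  seg 2: a=0 b=-415/273 c=71/182 d=-71/1092
S(6) = -435/364

Δ: Δ0=3/2, Δ1=-4/3, Δ2=-1
row 1: diag=10, rhs=-17; c'=3/10, d'=-17/10
row 2: denom=10−3·3/10=91/10; d'=(2−3·-17/10)/(91/10)=71/91
back: M2=71/91
back: M1=-17/10−3/10·71/91=-176/91
M: M0=0, M1=-176/91, M2=71/91, M3=0
seg 0: a=1, c=M0/2=0, d=(M1−M0)/(6·2)=-44/273, b=Δ0−h0·(2M0+M1)/6=1171/546
seg 1: a=4, c=M1/2=-88/91, d=(M2−M1)/(6·3)=19/126, b=Δ1−h1·(2M1+M2)/6=115/546
seg 2: a=0, c=M2/2=71/182, d=(M3−M2)/(6·2)=-71/1092, b=Δ2−h2·(2M2+M3)/6=-415/273
t_q=6 → seg 2, τ=1; S=0+-415/273·τ+71/182·τ²+-71/1092·τ³=-435/364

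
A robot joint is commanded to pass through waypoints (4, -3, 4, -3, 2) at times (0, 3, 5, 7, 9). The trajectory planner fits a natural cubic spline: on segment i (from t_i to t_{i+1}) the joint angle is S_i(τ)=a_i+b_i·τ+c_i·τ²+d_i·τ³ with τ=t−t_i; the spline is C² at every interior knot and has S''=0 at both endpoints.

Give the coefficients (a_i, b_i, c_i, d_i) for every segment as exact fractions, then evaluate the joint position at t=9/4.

Δ: Δ0=-7/3, Δ1=7/2, Δ2=-7/2, Δ3=5/2
row 1: diag=10, rhs=35; c'=1/5, d'=7/2
row 2: denom=8−2·1/5=38/5; d'=(-42−2·7/2)/(38/5)=-245/38
row 3: denom=8−2·5/19=142/19; d'=(36−2·-245/38)/(142/19)=929/142
back: M3=929/142
back: M2=-245/38−5/19·929/142=-580/71
back: M1=7/2−1/5·-580/71=729/142
M: M0=0, M1=729/142, M2=-580/71, M3=929/142, M4=0
seg 0: a=4, c=M0/2=0, d=(M1−M0)/(6·3)=81/284, b=Δ0−h0·(2M0+M1)/6=-4175/852
seg 1: a=-3, c=M1/2=729/284, d=(M2−M1)/(6·2)=-1889/1704, b=Δ1−h1·(2M1+M2)/6=1193/426
seg 2: a=4, c=M2/2=-290/71, d=(M3−M2)/(6·2)=2089/1704, b=Δ2−h2·(2M2+M3)/6=-50/213
seg 3: a=-3, c=M3/2=929/284, d=(M4−M3)/(6·2)=-929/1704, b=Δ3−h3·(2M3+M4)/6=-793/426
t_q=9/4 → seg 0, τ=9/4; S=4+-4175/852·τ+0·τ²+81/284·τ³=-68647/18176

  seg 0: a=4 b=-4175/852 c=0 d=81/284
  seg 1: a=-3 b=1193/426 c=729/284 d=-1889/1704
  seg 2: a=4 b=-50/213 c=-290/71 d=2089/1704
  seg 3: a=-3 b=-793/426 c=929/284 d=-929/1704
S(9/4) = -68647/18176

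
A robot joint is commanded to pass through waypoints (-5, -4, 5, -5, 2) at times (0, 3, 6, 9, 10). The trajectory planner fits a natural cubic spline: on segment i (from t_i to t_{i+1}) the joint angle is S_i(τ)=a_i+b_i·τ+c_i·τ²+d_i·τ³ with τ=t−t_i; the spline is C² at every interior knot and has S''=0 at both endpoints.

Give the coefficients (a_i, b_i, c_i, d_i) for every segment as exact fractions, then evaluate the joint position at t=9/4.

  seg 0: a=-5 b=-41/36 c=0 d=53/324
  seg 1: a=-4 b=59/18 c=53/36 d=-169/324
  seg 2: a=5 b=-71/36 c=-29/9 d=299/324
  seg 3: a=-5 b=65/18 c=61/12 d=-61/36
S(9/4) = -1459/256

Δ: Δ0=1/3, Δ1=3, Δ2=-10/3, Δ3=7
row 1: diag=12, rhs=16; c'=1/4, d'=4/3
row 2: denom=12−3·1/4=45/4; d'=(-38−3·4/3)/(45/4)=-56/15
row 3: denom=8−3·4/15=36/5; d'=(62−3·-56/15)/(36/5)=61/6
back: M3=61/6
back: M2=-56/15−4/15·61/6=-58/9
back: M1=4/3−1/4·-58/9=53/18
M: M0=0, M1=53/18, M2=-58/9, M3=61/6, M4=0
seg 0: a=-5, c=M0/2=0, d=(M1−M0)/(6·3)=53/324, b=Δ0−h0·(2M0+M1)/6=-41/36
seg 1: a=-4, c=M1/2=53/36, d=(M2−M1)/(6·3)=-169/324, b=Δ1−h1·(2M1+M2)/6=59/18
seg 2: a=5, c=M2/2=-29/9, d=(M3−M2)/(6·3)=299/324, b=Δ2−h2·(2M2+M3)/6=-71/36
seg 3: a=-5, c=M3/2=61/12, d=(M4−M3)/(6·1)=-61/36, b=Δ3−h3·(2M3+M4)/6=65/18
t_q=9/4 → seg 0, τ=9/4; S=-5+-41/36·τ+0·τ²+53/324·τ³=-1459/256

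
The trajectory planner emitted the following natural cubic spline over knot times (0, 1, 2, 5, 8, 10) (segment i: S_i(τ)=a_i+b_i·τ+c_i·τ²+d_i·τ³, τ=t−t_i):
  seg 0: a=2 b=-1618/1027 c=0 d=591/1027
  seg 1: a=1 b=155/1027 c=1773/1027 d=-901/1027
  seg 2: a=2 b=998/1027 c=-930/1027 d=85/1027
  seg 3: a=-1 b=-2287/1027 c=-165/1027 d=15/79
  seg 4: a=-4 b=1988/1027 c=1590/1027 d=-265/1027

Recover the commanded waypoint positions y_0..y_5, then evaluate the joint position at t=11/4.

y_0 = S_0(0) = a_0 = 2
y_1 = S_1(0) = a_1 = 1
y_2 = S_2(0) = a_2 = 2
y_3 = S_3(0) = a_3 = -1
y_4 = S_4(0) = a_4 = -4
y_5 = S_4(2) = 4
t_q=11/4 is in segment 2 (τ=3/4); S_2(τ)=148175/65728

y_0=2 y_1=1 y_2=2 y_3=-1 y_4=-4 y_5=4
S(11/4) = 148175/65728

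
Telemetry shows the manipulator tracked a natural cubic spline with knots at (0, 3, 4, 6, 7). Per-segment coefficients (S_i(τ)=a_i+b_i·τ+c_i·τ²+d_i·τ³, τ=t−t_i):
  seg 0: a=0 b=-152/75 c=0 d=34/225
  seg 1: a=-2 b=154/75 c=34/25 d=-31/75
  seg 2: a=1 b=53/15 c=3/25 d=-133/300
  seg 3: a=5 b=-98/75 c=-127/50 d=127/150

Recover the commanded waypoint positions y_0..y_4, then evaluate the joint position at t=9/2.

y_0 = S_0(0) = a_0 = 0
y_1 = S_1(0) = a_1 = -2
y_2 = S_2(0) = a_2 = 1
y_3 = S_3(0) = a_3 = 5
y_4 = S_3(1) = 2
t_q=9/2 is in segment 2 (τ=1/2); S_2(τ)=2193/800

y_0=0 y_1=-2 y_2=1 y_3=5 y_4=2
S(9/2) = 2193/800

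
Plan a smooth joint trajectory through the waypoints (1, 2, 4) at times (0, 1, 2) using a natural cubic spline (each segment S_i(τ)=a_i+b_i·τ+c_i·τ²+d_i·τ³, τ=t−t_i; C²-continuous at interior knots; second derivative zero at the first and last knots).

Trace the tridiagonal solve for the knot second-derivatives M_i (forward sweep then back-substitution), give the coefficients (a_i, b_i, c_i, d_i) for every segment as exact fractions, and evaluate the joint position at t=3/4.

Δ: Δ0=1, Δ1=2
row 1: diag=4, rhs=6; c'=1/4, d'=3/2
back: M1=3/2
M: M0=0, M1=3/2, M2=0
seg 0: a=1, c=M0/2=0, d=(M1−M0)/(6·1)=1/4, b=Δ0−h0·(2M0+M1)/6=3/4
seg 1: a=2, c=M1/2=3/4, d=(M2−M1)/(6·1)=-1/4, b=Δ1−h1·(2M1+M2)/6=3/2
t_q=3/4 → seg 0, τ=3/4; S=1+3/4·τ+0·τ²+1/4·τ³=427/256

  seg 0: a=1 b=3/4 c=0 d=1/4
  seg 1: a=2 b=3/2 c=3/4 d=-1/4
S(3/4) = 427/256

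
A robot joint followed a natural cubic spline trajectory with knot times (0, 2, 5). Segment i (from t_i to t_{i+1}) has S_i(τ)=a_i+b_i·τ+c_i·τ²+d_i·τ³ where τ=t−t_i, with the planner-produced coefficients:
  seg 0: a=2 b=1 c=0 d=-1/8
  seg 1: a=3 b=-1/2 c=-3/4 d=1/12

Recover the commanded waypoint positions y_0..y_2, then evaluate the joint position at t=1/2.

y_0=2 y_1=3 y_2=-3
S(1/2) = 159/64

y_0 = S_0(0) = a_0 = 2
y_1 = S_1(0) = a_1 = 3
y_2 = S_1(3) = -3
t_q=1/2 is in segment 0 (τ=1/2); S_0(τ)=159/64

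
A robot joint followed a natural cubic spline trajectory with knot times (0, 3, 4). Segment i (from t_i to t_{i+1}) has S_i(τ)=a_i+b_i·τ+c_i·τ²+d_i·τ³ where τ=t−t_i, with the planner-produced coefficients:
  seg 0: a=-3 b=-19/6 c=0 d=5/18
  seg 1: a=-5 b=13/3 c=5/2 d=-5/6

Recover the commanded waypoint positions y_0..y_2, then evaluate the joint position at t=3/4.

y_0 = S_0(0) = a_0 = -3
y_1 = S_1(0) = a_1 = -5
y_2 = S_1(1) = 1
t_q=3/4 is in segment 0 (τ=3/4); S_0(τ)=-673/128

y_0=-3 y_1=-5 y_2=1
S(3/4) = -673/128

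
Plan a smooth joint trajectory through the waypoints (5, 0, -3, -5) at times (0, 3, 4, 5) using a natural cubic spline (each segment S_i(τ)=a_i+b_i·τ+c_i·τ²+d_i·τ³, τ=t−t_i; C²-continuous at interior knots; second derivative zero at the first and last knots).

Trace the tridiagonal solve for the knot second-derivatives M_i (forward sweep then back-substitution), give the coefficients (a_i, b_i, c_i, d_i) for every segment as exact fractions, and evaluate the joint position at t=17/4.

  seg 0: a=5 b=-98/93 c=0 d=-19/279
  seg 1: a=0 b=-269/93 c=-19/31 d=47/93
  seg 2: a=-3 b=-242/93 c=28/31 d=-28/93
S(17/4) = -1785/496

Δ: Δ0=-5/3, Δ1=-3, Δ2=-2
row 1: diag=8, rhs=-8; c'=1/8, d'=-1
row 2: denom=4−1·1/8=31/8; d'=(6−1·-1)/(31/8)=56/31
back: M2=56/31
back: M1=-1−1/8·56/31=-38/31
M: M0=0, M1=-38/31, M2=56/31, M3=0
seg 0: a=5, c=M0/2=0, d=(M1−M0)/(6·3)=-19/279, b=Δ0−h0·(2M0+M1)/6=-98/93
seg 1: a=0, c=M1/2=-19/31, d=(M2−M1)/(6·1)=47/93, b=Δ1−h1·(2M1+M2)/6=-269/93
seg 2: a=-3, c=M2/2=28/31, d=(M3−M2)/(6·1)=-28/93, b=Δ2−h2·(2M2+M3)/6=-242/93
t_q=17/4 → seg 2, τ=1/4; S=-3+-242/93·τ+28/31·τ²+-28/93·τ³=-1785/496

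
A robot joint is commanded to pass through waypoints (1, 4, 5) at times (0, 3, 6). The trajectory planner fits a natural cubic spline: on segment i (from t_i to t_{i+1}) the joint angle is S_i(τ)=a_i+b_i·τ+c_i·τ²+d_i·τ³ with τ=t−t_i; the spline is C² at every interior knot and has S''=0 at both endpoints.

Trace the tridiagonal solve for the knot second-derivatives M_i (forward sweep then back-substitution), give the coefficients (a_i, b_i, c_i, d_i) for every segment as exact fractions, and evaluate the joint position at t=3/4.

  seg 0: a=1 b=7/6 c=0 d=-1/54
  seg 1: a=4 b=2/3 c=-1/6 d=1/54
S(3/4) = 239/128

Δ: Δ0=1, Δ1=1/3
row 1: diag=12, rhs=-4; c'=1/4, d'=-1/3
back: M1=-1/3
M: M0=0, M1=-1/3, M2=0
seg 0: a=1, c=M0/2=0, d=(M1−M0)/(6·3)=-1/54, b=Δ0−h0·(2M0+M1)/6=7/6
seg 1: a=4, c=M1/2=-1/6, d=(M2−M1)/(6·3)=1/54, b=Δ1−h1·(2M1+M2)/6=2/3
t_q=3/4 → seg 0, τ=3/4; S=1+7/6·τ+0·τ²+-1/54·τ³=239/128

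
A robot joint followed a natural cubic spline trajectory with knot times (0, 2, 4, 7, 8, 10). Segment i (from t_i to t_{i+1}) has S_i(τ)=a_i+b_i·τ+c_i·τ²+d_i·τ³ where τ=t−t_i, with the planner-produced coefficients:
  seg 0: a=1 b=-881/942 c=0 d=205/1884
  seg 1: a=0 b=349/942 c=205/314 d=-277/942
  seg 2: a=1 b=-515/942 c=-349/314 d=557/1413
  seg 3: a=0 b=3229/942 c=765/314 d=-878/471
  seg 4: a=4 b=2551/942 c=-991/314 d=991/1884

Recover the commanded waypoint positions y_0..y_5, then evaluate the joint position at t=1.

y_0 = S_0(0) = a_0 = 1
y_1 = S_1(0) = a_1 = 0
y_2 = S_2(0) = a_2 = 1
y_3 = S_3(0) = a_3 = 0
y_4 = S_4(0) = a_4 = 4
y_5 = S_4(2) = 1
t_q=1 is in segment 0 (τ=1); S_0(τ)=109/628

y_0=1 y_1=0 y_2=1 y_3=0 y_4=4 y_5=1
S(1) = 109/628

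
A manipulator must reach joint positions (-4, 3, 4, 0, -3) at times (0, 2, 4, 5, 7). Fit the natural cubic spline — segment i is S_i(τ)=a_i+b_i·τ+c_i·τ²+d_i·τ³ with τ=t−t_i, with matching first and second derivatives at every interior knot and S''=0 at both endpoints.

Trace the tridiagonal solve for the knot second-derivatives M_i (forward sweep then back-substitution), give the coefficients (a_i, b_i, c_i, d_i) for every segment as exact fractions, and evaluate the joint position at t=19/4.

  seg 0: a=-4 b=247/64 c=0 d=-23/256
  seg 1: a=3 b=89/32 c=-69/128 d=-77/256
  seg 2: a=4 b=-191/64 c=-75/32 d=85/64
  seg 3: a=0 b=-59/16 c=105/64 d=-35/128
S(19/4) = 4111/4096

Δ: Δ0=7/2, Δ1=1/2, Δ2=-4, Δ3=-3/2
row 1: diag=8, rhs=-18; c'=1/4, d'=-9/4
row 2: denom=6−2·1/4=11/2; d'=(-27−2·-9/4)/(11/2)=-45/11
row 3: denom=6−1·2/11=64/11; d'=(15−1·-45/11)/(64/11)=105/32
back: M3=105/32
back: M2=-45/11−2/11·105/32=-75/16
back: M1=-9/4−1/4·-75/16=-69/64
M: M0=0, M1=-69/64, M2=-75/16, M3=105/32, M4=0
seg 0: a=-4, c=M0/2=0, d=(M1−M0)/(6·2)=-23/256, b=Δ0−h0·(2M0+M1)/6=247/64
seg 1: a=3, c=M1/2=-69/128, d=(M2−M1)/(6·2)=-77/256, b=Δ1−h1·(2M1+M2)/6=89/32
seg 2: a=4, c=M2/2=-75/32, d=(M3−M2)/(6·1)=85/64, b=Δ2−h2·(2M2+M3)/6=-191/64
seg 3: a=0, c=M3/2=105/64, d=(M4−M3)/(6·2)=-35/128, b=Δ3−h3·(2M3+M4)/6=-59/16
t_q=19/4 → seg 2, τ=3/4; S=4+-191/64·τ+-75/32·τ²+85/64·τ³=4111/4096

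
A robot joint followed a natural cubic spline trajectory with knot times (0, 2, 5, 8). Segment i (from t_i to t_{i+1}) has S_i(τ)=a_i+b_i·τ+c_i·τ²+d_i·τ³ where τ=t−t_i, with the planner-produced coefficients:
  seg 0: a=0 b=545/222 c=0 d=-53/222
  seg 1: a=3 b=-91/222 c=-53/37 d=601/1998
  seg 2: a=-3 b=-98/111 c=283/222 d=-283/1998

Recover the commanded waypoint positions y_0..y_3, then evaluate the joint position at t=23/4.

y_0 = S_0(0) = a_0 = 0
y_1 = S_1(0) = a_1 = 3
y_2 = S_2(0) = a_2 = -3
y_3 = S_2(3) = 2
t_q=23/4 is in segment 2 (τ=3/4); S_2(τ)=-14231/4736

y_0=0 y_1=3 y_2=-3 y_3=2
S(23/4) = -14231/4736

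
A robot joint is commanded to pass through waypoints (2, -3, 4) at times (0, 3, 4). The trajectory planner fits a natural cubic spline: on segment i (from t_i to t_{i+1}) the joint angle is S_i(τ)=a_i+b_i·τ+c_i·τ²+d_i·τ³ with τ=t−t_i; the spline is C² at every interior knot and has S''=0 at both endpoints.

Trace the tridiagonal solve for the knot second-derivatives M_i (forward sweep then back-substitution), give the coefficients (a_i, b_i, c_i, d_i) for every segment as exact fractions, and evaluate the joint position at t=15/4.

  seg 0: a=2 b=-59/12 c=0 d=13/36
  seg 1: a=-3 b=29/6 c=13/4 d=-13/12
S(15/4) = 511/256

Δ: Δ0=-5/3, Δ1=7
row 1: diag=8, rhs=52; c'=1/8, d'=13/2
back: M1=13/2
M: M0=0, M1=13/2, M2=0
seg 0: a=2, c=M0/2=0, d=(M1−M0)/(6·3)=13/36, b=Δ0−h0·(2M0+M1)/6=-59/12
seg 1: a=-3, c=M1/2=13/4, d=(M2−M1)/(6·1)=-13/12, b=Δ1−h1·(2M1+M2)/6=29/6
t_q=15/4 → seg 1, τ=3/4; S=-3+29/6·τ+13/4·τ²+-13/12·τ³=511/256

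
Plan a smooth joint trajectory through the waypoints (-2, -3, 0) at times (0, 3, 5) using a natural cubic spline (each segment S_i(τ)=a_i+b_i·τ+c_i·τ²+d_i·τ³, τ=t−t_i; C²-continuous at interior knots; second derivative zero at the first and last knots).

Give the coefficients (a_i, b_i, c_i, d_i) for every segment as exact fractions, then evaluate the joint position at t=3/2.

  seg 0: a=-2 b=-53/60 c=0 d=11/180
  seg 1: a=-3 b=23/30 c=11/20 d=-11/120
S(3/2) = -499/160

Δ: Δ0=-1/3, Δ1=3/2
row 1: diag=10, rhs=11; c'=1/5, d'=11/10
back: M1=11/10
M: M0=0, M1=11/10, M2=0
seg 0: a=-2, c=M0/2=0, d=(M1−M0)/(6·3)=11/180, b=Δ0−h0·(2M0+M1)/6=-53/60
seg 1: a=-3, c=M1/2=11/20, d=(M2−M1)/(6·2)=-11/120, b=Δ1−h1·(2M1+M2)/6=23/30
t_q=3/2 → seg 0, τ=3/2; S=-2+-53/60·τ+0·τ²+11/180·τ³=-499/160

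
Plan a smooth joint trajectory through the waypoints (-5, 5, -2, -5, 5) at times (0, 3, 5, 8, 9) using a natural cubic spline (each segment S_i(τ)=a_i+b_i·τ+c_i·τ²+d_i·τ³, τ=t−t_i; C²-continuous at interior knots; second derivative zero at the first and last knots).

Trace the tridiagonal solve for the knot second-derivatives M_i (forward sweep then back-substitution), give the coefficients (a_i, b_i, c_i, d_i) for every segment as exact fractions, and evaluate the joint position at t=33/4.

Δ: Δ0=10/3, Δ1=-7/2, Δ2=-1, Δ3=10
row 1: diag=10, rhs=-41; c'=1/5, d'=-41/10
row 2: denom=10−2·1/5=48/5; d'=(15−2·-41/10)/(48/5)=29/12
row 3: denom=8−3·5/16=113/16; d'=(66−3·29/12)/(113/16)=940/113
back: M3=940/113
back: M2=29/12−5/16·940/113=-62/339
back: M1=-41/10−1/5·-62/339=-2755/678
M: M0=0, M1=-2755/678, M2=-62/339, M3=940/113, M4=0
seg 0: a=-5, c=M0/2=0, d=(M1−M0)/(6·3)=-2755/12204, b=Δ0−h0·(2M0+M1)/6=2425/452
seg 1: a=5, c=M1/2=-2755/1356, d=(M2−M1)/(6·2)=877/2712, b=Δ1−h1·(2M1+M2)/6=-165/226
seg 2: a=-2, c=M2/2=-31/339, d=(M3−M2)/(6·3)=1441/3051, b=Δ2−h2·(2M2+M3)/6=-1687/339
seg 3: a=-5, c=M3/2=470/113, d=(M4−M3)/(6·1)=-470/339, b=Δ3−h3·(2M3+M4)/6=2450/339
t_q=33/4 → seg 3, τ=1/4; S=-5+2450/339·τ+470/113·τ²+-470/339·τ³=-10685/3616

  seg 0: a=-5 b=2425/452 c=0 d=-2755/12204
  seg 1: a=5 b=-165/226 c=-2755/1356 d=877/2712
  seg 2: a=-2 b=-1687/339 c=-31/339 d=1441/3051
  seg 3: a=-5 b=2450/339 c=470/113 d=-470/339
S(33/4) = -10685/3616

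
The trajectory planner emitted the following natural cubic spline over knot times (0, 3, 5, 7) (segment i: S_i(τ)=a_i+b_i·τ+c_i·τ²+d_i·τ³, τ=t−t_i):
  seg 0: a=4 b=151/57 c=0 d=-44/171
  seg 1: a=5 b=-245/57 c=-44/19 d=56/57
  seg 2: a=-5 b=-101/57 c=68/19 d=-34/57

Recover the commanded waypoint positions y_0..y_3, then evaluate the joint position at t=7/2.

y_0=4 y_1=5 y_2=-5 y_3=1
S(7/2) = 91/38

y_0 = S_0(0) = a_0 = 4
y_1 = S_1(0) = a_1 = 5
y_2 = S_2(0) = a_2 = -5
y_3 = S_2(2) = 1
t_q=7/2 is in segment 1 (τ=1/2); S_1(τ)=91/38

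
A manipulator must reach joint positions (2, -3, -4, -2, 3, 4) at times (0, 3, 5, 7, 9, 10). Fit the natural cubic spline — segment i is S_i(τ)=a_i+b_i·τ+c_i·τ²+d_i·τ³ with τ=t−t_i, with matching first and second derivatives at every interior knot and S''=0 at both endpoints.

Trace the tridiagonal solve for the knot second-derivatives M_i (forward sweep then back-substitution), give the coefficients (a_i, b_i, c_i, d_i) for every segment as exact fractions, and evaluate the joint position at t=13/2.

Δ: Δ0=-5/3, Δ1=-1/2, Δ2=1, Δ3=5/2, Δ4=1
row 1: diag=10, rhs=7; c'=1/5, d'=7/10
row 2: denom=8−2·1/5=38/5; d'=(9−2·7/10)/(38/5)=1
row 3: denom=8−2·5/19=142/19; d'=(9−2·1)/(142/19)=133/142
row 4: denom=6−2·19/71=388/71; d'=(-9−2·133/142)/(388/71)=-193/97
back: M4=-193/97
back: M3=133/142−19/71·-193/97=285/194
back: M2=1−5/19·285/194=119/194
back: M1=7/10−1/5·119/194=56/97
M: M0=0, M1=56/97, M2=119/194, M3=285/194, M4=-193/97, M5=0
seg 0: a=2, c=M0/2=0, d=(M1−M0)/(6·3)=28/873, b=Δ0−h0·(2M0+M1)/6=-569/291
seg 1: a=-3, c=M1/2=28/97, d=(M2−M1)/(6·2)=7/2328, b=Δ1−h1·(2M1+M2)/6=-317/291
seg 2: a=-4, c=M2/2=119/388, d=(M3−M2)/(6·2)=83/1164, b=Δ2−h2·(2M2+M3)/6=59/582
seg 3: a=-2, c=M3/2=285/388, d=(M4−M3)/(6·2)=-671/2328, b=Δ3−h3·(2M3+M4)/6=1271/582
seg 4: a=3, c=M4/2=-193/194, d=(M5−M4)/(6·1)=193/582, b=Δ4−h4·(2M4+M5)/6=484/291
t_q=13/2 → seg 2, τ=3/2; S=-4+59/582·τ+119/388·τ²+83/1164·τ³=-9055/3104

  seg 0: a=2 b=-569/291 c=0 d=28/873
  seg 1: a=-3 b=-317/291 c=28/97 d=7/2328
  seg 2: a=-4 b=59/582 c=119/388 d=83/1164
  seg 3: a=-2 b=1271/582 c=285/388 d=-671/2328
  seg 4: a=3 b=484/291 c=-193/194 d=193/582
S(13/2) = -9055/3104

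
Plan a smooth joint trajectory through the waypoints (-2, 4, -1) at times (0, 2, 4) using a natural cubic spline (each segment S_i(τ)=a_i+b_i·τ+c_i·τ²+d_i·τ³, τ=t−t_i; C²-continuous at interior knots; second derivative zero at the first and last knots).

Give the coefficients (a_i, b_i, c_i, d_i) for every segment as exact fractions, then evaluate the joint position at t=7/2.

Δ: Δ0=3, Δ1=-5/2
row 1: diag=8, rhs=-33; c'=1/4, d'=-33/8
back: M1=-33/8
M: M0=0, M1=-33/8, M2=0
seg 0: a=-2, c=M0/2=0, d=(M1−M0)/(6·2)=-11/32, b=Δ0−h0·(2M0+M1)/6=35/8
seg 1: a=4, c=M1/2=-33/16, d=(M2−M1)/(6·2)=11/32, b=Δ1−h1·(2M1+M2)/6=1/4
t_q=7/2 → seg 1, τ=3/2; S=4+1/4·τ+-33/16·τ²+11/32·τ³=229/256

  seg 0: a=-2 b=35/8 c=0 d=-11/32
  seg 1: a=4 b=1/4 c=-33/16 d=11/32
S(7/2) = 229/256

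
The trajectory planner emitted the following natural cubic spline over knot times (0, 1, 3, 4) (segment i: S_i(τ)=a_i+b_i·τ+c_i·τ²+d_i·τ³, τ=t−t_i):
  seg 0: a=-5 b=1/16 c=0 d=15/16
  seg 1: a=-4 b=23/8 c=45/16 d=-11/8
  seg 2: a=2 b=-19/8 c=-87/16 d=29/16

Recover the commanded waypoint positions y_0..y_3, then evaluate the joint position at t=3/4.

y_0=-5 y_1=-4 y_2=2 y_3=-4
S(3/4) = -4667/1024

y_0 = S_0(0) = a_0 = -5
y_1 = S_1(0) = a_1 = -4
y_2 = S_2(0) = a_2 = 2
y_3 = S_2(1) = -4
t_q=3/4 is in segment 0 (τ=3/4); S_0(τ)=-4667/1024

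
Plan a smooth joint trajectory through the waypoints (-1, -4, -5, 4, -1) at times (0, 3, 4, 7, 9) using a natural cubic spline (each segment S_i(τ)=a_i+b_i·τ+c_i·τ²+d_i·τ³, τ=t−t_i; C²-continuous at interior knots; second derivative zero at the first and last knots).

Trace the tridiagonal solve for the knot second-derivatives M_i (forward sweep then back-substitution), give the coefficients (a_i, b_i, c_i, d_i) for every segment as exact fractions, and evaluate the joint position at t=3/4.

  seg 0: a=-1 b=-259/372 c=0 d=-113/3348
  seg 1: a=-4 b=-299/186 c=-113/372 d=113/124
  seg 2: a=-5 b=193/372 c=226/93 d=-1789/3348
  seg 3: a=4 b=125/186 c=-295/124 d=295/744
S(3/4) = -12193/7936

Δ: Δ0=-1, Δ1=-1, Δ2=3, Δ3=-5/2
row 1: diag=8, rhs=0; c'=1/8, d'=0
row 2: denom=8−1·1/8=63/8; d'=(24−1·0)/(63/8)=64/21
row 3: denom=10−3·8/21=62/7; d'=(-33−3·64/21)/(62/7)=-295/62
back: M3=-295/62
back: M2=64/21−8/21·-295/62=452/93
back: M1=0−1/8·452/93=-113/186
M: M0=0, M1=-113/186, M2=452/93, M3=-295/62, M4=0
seg 0: a=-1, c=M0/2=0, d=(M1−M0)/(6·3)=-113/3348, b=Δ0−h0·(2M0+M1)/6=-259/372
seg 1: a=-4, c=M1/2=-113/372, d=(M2−M1)/(6·1)=113/124, b=Δ1−h1·(2M1+M2)/6=-299/186
seg 2: a=-5, c=M2/2=226/93, d=(M3−M2)/(6·3)=-1789/3348, b=Δ2−h2·(2M2+M3)/6=193/372
seg 3: a=4, c=M3/2=-295/124, d=(M4−M3)/(6·2)=295/744, b=Δ3−h3·(2M3+M4)/6=125/186
t_q=3/4 → seg 0, τ=3/4; S=-1+-259/372·τ+0·τ²+-113/3348·τ³=-12193/7936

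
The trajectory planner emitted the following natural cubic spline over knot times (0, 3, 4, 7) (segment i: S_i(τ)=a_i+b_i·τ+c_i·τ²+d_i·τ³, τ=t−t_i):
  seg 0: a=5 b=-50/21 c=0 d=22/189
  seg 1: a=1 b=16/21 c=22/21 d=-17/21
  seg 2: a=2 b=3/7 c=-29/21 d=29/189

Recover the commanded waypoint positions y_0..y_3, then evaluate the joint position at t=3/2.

y_0=5 y_1=1 y_2=2 y_3=-5
S(3/2) = 51/28

y_0 = S_0(0) = a_0 = 5
y_1 = S_1(0) = a_1 = 1
y_2 = S_2(0) = a_2 = 2
y_3 = S_2(3) = -5
t_q=3/2 is in segment 0 (τ=3/2); S_0(τ)=51/28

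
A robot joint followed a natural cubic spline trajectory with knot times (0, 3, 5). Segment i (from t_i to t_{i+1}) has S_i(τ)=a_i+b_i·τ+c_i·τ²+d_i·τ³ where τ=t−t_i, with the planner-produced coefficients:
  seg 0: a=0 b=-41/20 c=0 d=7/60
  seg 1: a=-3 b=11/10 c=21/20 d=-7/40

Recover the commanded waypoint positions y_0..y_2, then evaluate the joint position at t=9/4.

y_0=0 y_1=-3 y_2=2
S(9/4) = -4203/1280

y_0 = S_0(0) = a_0 = 0
y_1 = S_1(0) = a_1 = -3
y_2 = S_1(2) = 2
t_q=9/4 is in segment 0 (τ=9/4); S_0(τ)=-4203/1280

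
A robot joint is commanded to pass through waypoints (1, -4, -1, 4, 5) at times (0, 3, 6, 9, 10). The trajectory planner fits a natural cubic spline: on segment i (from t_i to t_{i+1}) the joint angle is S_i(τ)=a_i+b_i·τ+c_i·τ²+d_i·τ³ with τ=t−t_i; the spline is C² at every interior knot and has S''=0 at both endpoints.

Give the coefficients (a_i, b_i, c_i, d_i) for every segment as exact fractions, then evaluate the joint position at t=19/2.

  seg 0: a=1 b=-125/54 c=0 d=35/486
  seg 1: a=-4 b=-10/27 c=35/54 d=-31/486
  seg 2: a=-1 b=97/54 c=2/27 d=-19/486
  seg 3: a=4 b=32/27 c=-5/18 d=5/54
S(19/2) = 653/144

Δ: Δ0=-5/3, Δ1=1, Δ2=5/3, Δ3=1
row 1: diag=12, rhs=16; c'=1/4, d'=4/3
row 2: denom=12−3·1/4=45/4; d'=(4−3·4/3)/(45/4)=0
row 3: denom=8−3·4/15=36/5; d'=(-4−3·0)/(36/5)=-5/9
back: M3=-5/9
back: M2=0−4/15·-5/9=4/27
back: M1=4/3−1/4·4/27=35/27
M: M0=0, M1=35/27, M2=4/27, M3=-5/9, M4=0
seg 0: a=1, c=M0/2=0, d=(M1−M0)/(6·3)=35/486, b=Δ0−h0·(2M0+M1)/6=-125/54
seg 1: a=-4, c=M1/2=35/54, d=(M2−M1)/(6·3)=-31/486, b=Δ1−h1·(2M1+M2)/6=-10/27
seg 2: a=-1, c=M2/2=2/27, d=(M3−M2)/(6·3)=-19/486, b=Δ2−h2·(2M2+M3)/6=97/54
seg 3: a=4, c=M3/2=-5/18, d=(M4−M3)/(6·1)=5/54, b=Δ3−h3·(2M3+M4)/6=32/27
t_q=19/2 → seg 3, τ=1/2; S=4+32/27·τ+-5/18·τ²+5/54·τ³=653/144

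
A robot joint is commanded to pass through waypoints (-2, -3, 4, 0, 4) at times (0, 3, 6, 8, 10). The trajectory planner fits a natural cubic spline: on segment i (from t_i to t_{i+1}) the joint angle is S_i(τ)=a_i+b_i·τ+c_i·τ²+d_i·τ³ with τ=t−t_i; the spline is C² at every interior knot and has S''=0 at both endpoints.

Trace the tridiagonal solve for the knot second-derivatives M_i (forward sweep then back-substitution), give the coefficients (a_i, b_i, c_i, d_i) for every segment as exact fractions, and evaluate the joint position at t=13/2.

  seg 0: a=-2 b=-53/35 c=0 d=124/945
  seg 1: a=-3 b=71/35 c=124/105 d=-68/189
  seg 2: a=4 b=-3/5 c=-72/35 d=19/28
  seg 3: a=0 b=-24/35 c=141/70 d=-47/140
S(13/2) = 3663/1120

Δ: Δ0=-1/3, Δ1=7/3, Δ2=-2, Δ3=2
row 1: diag=12, rhs=16; c'=1/4, d'=4/3
row 2: denom=10−3·1/4=37/4; d'=(-26−3·4/3)/(37/4)=-120/37
row 3: denom=8−2·8/37=280/37; d'=(24−2·-120/37)/(280/37)=141/35
back: M3=141/35
back: M2=-120/37−8/37·141/35=-144/35
back: M1=4/3−1/4·-144/35=248/105
M: M0=0, M1=248/105, M2=-144/35, M3=141/35, M4=0
seg 0: a=-2, c=M0/2=0, d=(M1−M0)/(6·3)=124/945, b=Δ0−h0·(2M0+M1)/6=-53/35
seg 1: a=-3, c=M1/2=124/105, d=(M2−M1)/(6·3)=-68/189, b=Δ1−h1·(2M1+M2)/6=71/35
seg 2: a=4, c=M2/2=-72/35, d=(M3−M2)/(6·2)=19/28, b=Δ2−h2·(2M2+M3)/6=-3/5
seg 3: a=0, c=M3/2=141/70, d=(M4−M3)/(6·2)=-47/140, b=Δ3−h3·(2M3+M4)/6=-24/35
t_q=13/2 → seg 2, τ=1/2; S=4+-3/5·τ+-72/35·τ²+19/28·τ³=3663/1120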